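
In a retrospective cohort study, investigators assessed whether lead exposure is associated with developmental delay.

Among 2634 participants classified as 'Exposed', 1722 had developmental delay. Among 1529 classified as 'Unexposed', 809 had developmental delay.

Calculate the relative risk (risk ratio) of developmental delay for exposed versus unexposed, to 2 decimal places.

From the description: a = 1722, b = 912, c = 809, d = 720.
Risk in exposed = 1722/2634 = 0.65376; risk in unexposed = 809/1529 = 0.52910.
RR = 0.65376 / 0.52910 = 1.23560
The risk among the exposed is 1.24 times that among the unexposed.

1.24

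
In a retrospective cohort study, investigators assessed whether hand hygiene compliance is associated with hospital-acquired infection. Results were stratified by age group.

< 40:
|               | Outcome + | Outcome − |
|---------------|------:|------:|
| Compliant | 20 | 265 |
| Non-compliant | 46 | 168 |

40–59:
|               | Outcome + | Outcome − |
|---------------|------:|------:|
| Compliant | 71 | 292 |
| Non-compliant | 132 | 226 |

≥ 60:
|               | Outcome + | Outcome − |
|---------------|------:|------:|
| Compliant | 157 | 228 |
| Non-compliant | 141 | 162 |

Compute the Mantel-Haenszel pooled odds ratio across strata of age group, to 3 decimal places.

0.529

OR_MH = Σ(aᵢdᵢ/nᵢ) / Σ(bᵢcᵢ/nᵢ), where nᵢ is the stratum total.
Stratum 1 (< 40): n = 499; a·d/n = 20·168/499 = 6.7335; b·c/n = 265·46/499 = 24.4289
Stratum 2 (40–59): n = 721; a·d/n = 71·226/721 = 22.2552; b·c/n = 292·132/721 = 53.4591
Stratum 3 (≥ 60): n = 688; a·d/n = 157·162/688 = 36.9680; b·c/n = 228·141/688 = 46.7267
OR_MH = (6.7335 + 22.2552 + 36.9680) / (24.4289 + 53.4591 + 46.7267) = 65.9567 / 124.6147 = 0.52929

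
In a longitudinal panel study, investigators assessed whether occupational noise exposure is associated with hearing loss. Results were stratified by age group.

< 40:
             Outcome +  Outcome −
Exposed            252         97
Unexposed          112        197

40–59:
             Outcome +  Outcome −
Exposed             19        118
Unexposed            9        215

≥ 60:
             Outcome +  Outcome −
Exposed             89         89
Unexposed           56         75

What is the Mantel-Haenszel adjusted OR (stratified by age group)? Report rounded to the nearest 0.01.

3.05

OR_MH = Σ(aᵢdᵢ/nᵢ) / Σ(bᵢcᵢ/nᵢ), where nᵢ is the stratum total.
Stratum 1 (< 40): n = 658; a·d/n = 252·197/658 = 75.4468; b·c/n = 97·112/658 = 16.5106
Stratum 2 (40–59): n = 361; a·d/n = 19·215/361 = 11.3158; b·c/n = 118·9/361 = 2.9418
Stratum 3 (≥ 60): n = 309; a·d/n = 89·75/309 = 21.6019; b·c/n = 89·56/309 = 16.1294
OR_MH = (75.4468 + 11.3158 + 21.6019) / (16.5106 + 2.9418 + 16.1294) = 108.3645 / 35.5819 = 3.04549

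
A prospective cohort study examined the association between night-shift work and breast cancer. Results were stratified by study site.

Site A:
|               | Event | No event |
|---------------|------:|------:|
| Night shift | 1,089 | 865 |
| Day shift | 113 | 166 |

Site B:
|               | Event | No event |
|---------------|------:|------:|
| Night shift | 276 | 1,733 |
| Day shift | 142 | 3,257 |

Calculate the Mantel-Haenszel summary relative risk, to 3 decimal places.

RR_MH = Σ(aᵢ·n₀ᵢ/nᵢ) / Σ(cᵢ·n₁ᵢ/nᵢ), with n₁ᵢ = aᵢ+bᵢ (exposed), n₀ᵢ = cᵢ+dᵢ (unexposed), nᵢ = n₁ᵢ+n₀ᵢ.
Stratum 1 (Site A): n₁ = 1954, n₀ = 279, n = 2233; a·n₀/n = 1089·279/2233 = 136.0640; c·n₁/n = 113·1954/2233 = 98.8813
Stratum 2 (Site B): n₁ = 2009, n₀ = 3399, n = 5408; a·n₀/n = 276·3399/5408 = 173.4697; c·n₁/n = 142·2009/5408 = 52.7511
RR_MH = (136.0640 + 173.4697) / (98.8813 + 52.7511) = 309.5337 / 151.6324 = 2.04134

2.041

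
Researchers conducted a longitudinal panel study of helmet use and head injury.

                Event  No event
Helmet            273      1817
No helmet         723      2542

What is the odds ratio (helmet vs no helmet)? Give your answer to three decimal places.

0.528

Cells: a = 273, b = 1817, c = 723, d = 2542.
OR = (a·d)/(b·c) = (273 × 2542) / (1817 × 723) = 693966 / 1313691 = 0.52826
Exposure is associated with lower odds of head injury (OR = 0.53 < 1).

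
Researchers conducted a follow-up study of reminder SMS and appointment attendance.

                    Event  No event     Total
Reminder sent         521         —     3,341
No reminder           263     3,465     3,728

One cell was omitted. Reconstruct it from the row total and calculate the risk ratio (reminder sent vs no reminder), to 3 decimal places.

The missing cell is in the exposed row: 3341 − 521 = 2820.
So a = 521, b = 2820, c = 263, d = 3465.
RR = [a/(a+b)] / [c/(c+d)] = (521/3341) / (263/3728) = 0.15594/0.07055 = 2.21045

2.210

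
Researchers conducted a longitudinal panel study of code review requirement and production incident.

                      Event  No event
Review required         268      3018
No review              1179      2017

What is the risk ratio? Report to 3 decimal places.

Cells: a = 268, b = 3018, c = 1179, d = 2017.
Risk in exposed = 268/3286 = 0.08156; risk in unexposed = 1179/3196 = 0.36890.
RR = 0.08156 / 0.36890 = 0.22109
The risk is 78% lower among the exposed than among the unexposed.

0.221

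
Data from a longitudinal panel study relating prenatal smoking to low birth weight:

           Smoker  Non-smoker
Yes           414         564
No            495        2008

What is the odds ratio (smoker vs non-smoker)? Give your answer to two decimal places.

2.98

Reading the table with exposure as columns: a = 414 (Smoker, case), b = 495 (Smoker, non-case), c = 564 (Non-smoker, case), d = 2008.
OR = (a·d)/(b·c) = (414 × 2008) / (495 × 564) = 831312 / 279180 = 2.97769
The odds of low birth weight are about 2.98 times as high in the smoker group.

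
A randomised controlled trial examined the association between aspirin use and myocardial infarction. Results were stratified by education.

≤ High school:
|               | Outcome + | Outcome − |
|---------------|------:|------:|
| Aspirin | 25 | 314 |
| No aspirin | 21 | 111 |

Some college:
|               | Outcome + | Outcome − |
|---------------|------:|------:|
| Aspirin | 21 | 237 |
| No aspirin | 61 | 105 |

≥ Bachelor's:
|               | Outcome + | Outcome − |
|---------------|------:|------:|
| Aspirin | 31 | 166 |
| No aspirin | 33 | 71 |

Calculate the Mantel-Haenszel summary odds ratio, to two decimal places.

0.28

OR_MH = Σ(aᵢdᵢ/nᵢ) / Σ(bᵢcᵢ/nᵢ), where nᵢ is the stratum total.
Stratum 1 (≤ High school): n = 471; a·d/n = 25·111/471 = 5.8917; b·c/n = 314·21/471 = 14.0000
Stratum 2 (Some college): n = 424; a·d/n = 21·105/424 = 5.2005; b·c/n = 237·61/424 = 34.0967
Stratum 3 (≥ Bachelor's): n = 301; a·d/n = 31·71/301 = 7.3123; b·c/n = 166·33/301 = 18.1993
OR_MH = (5.8917 + 5.2005 + 7.3123) / (14.0000 + 34.0967 + 18.1993) = 18.4045 / 66.2960 = 0.27761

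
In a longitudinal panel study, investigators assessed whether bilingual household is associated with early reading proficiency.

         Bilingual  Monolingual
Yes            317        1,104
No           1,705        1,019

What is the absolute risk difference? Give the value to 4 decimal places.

Reading the table with exposure as columns: a = 317 (Bilingual, case), b = 1705 (Bilingual, non-case), c = 1104 (Monolingual, case), d = 1019.
Risk in exposed = 317/2022 = 0.156775; risk in unexposed = 1104/2123 = 0.520019.
Risk difference = 0.156775 − 0.520019 = -0.363243

-0.3632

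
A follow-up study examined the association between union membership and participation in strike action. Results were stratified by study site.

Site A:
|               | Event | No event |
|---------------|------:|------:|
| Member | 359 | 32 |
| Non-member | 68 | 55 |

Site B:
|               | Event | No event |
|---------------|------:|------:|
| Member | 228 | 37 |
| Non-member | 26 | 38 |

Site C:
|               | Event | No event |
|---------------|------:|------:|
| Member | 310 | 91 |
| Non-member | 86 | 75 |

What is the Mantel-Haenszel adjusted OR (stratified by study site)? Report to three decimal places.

OR_MH = Σ(aᵢdᵢ/nᵢ) / Σ(bᵢcᵢ/nᵢ), where nᵢ is the stratum total.
Stratum 1 (Site A): n = 514; a·d/n = 359·55/514 = 38.4144; b·c/n = 32·68/514 = 4.2335
Stratum 2 (Site B): n = 329; a·d/n = 228·38/329 = 26.3343; b·c/n = 37·26/329 = 2.9240
Stratum 3 (Site C): n = 562; a·d/n = 310·75/562 = 41.3701; b·c/n = 91·86/562 = 13.9253
OR_MH = (38.4144 + 26.3343 + 41.3701) / (4.2335 + 2.9240 + 13.9253) = 106.1189 / 21.0827 = 5.03345

5.033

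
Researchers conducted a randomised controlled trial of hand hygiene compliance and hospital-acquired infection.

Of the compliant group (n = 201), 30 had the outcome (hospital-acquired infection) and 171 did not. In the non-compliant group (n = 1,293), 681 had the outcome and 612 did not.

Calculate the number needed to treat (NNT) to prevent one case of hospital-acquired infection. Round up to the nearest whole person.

3

Risk in treated group = 30/201 = 0.14925; risk in control = 681/1293 = 0.52668.
Absolute risk reduction = 0.52668 − 0.14925 = 0.37743
NNT = 1 / ARR = 1 / 0.37743 = 2.650 → round up → 3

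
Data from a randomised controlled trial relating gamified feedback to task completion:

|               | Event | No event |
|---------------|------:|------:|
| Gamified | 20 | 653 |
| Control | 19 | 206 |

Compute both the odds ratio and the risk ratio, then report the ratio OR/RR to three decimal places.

0.944

Cells: a = 20, b = 653, c = 19, d = 206.
OR = (20·206)/(653·19) = 4120/12407 = 0.33207
Risk in exposed = 20/673 = 0.02972; risk in unexposed = 19/225 = 0.08444; RR = 0.35192
OR/RR = 0.33207 / 0.35192 = 0.94360
The outcome is rare in both groups, so OR ≈ RR (ratio near 1).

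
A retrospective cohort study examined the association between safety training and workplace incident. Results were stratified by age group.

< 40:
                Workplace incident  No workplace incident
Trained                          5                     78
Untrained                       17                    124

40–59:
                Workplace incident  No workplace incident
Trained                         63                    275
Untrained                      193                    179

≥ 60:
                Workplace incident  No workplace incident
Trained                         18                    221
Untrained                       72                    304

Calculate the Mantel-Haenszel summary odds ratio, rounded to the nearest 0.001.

0.259

OR_MH = Σ(aᵢdᵢ/nᵢ) / Σ(bᵢcᵢ/nᵢ), where nᵢ is the stratum total.
Stratum 1 (< 40): n = 224; a·d/n = 5·124/224 = 2.7679; b·c/n = 78·17/224 = 5.9196
Stratum 2 (40–59): n = 710; a·d/n = 63·179/710 = 15.8831; b·c/n = 275·193/710 = 74.7535
Stratum 3 (≥ 60): n = 615; a·d/n = 18·304/615 = 8.8976; b·c/n = 221·72/615 = 25.8732
OR_MH = (2.7679 + 15.8831 + 8.8976) / (5.9196 + 74.7535 + 25.8732) = 27.5485 / 106.5463 = 0.25856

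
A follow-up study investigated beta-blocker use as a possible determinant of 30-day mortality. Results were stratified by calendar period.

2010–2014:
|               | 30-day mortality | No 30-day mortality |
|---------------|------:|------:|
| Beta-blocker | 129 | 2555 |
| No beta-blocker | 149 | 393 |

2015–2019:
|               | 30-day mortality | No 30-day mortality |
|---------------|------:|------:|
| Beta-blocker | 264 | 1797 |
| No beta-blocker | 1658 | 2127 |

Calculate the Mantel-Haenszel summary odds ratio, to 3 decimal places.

0.178

OR_MH = Σ(aᵢdᵢ/nᵢ) / Σ(bᵢcᵢ/nᵢ), where nᵢ is the stratum total.
Stratum 1 (2010–2014): n = 3226; a·d/n = 129·393/3226 = 15.7151; b·c/n = 2555·149/3226 = 118.0084
Stratum 2 (2015–2019): n = 5846; a·d/n = 264·2127/5846 = 96.0534; b·c/n = 1797·1658/5846 = 509.6521
OR_MH = (15.7151 + 96.0534) / (118.0084 + 509.6521) = 111.7685 / 627.6604 = 0.17807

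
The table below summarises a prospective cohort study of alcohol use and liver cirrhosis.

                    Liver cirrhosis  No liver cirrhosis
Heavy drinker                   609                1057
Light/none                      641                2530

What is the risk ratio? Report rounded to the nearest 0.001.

Cells: a = 609, b = 1057, c = 641, d = 2530.
Risk in exposed = 609/1666 = 0.36555; risk in unexposed = 641/3171 = 0.20214.
RR = 0.36555 / 0.20214 = 1.80834
The risk among the exposed is 1.81 times that among the unexposed.

1.808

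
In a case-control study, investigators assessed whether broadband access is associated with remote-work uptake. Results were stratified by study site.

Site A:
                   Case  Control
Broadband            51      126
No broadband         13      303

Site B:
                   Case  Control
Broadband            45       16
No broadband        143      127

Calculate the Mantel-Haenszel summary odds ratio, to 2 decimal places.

4.75

OR_MH = Σ(aᵢdᵢ/nᵢ) / Σ(bᵢcᵢ/nᵢ), where nᵢ is the stratum total.
Stratum 1 (Site A): n = 493; a·d/n = 51·303/493 = 31.3448; b·c/n = 126·13/493 = 3.3225
Stratum 2 (Site B): n = 331; a·d/n = 45·127/331 = 17.2659; b·c/n = 16·143/331 = 6.9124
OR_MH = (31.3448 + 17.2659) / (3.3225 + 6.9124) = 48.6107 / 10.2349 = 4.74950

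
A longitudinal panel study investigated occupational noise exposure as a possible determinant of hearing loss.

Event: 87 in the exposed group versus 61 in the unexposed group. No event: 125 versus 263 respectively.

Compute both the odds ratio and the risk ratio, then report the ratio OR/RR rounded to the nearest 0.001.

From the description: a = 87, b = 125, c = 61, d = 263.
OR = (87·263)/(125·61) = 22881/7625 = 3.00079
Risk in exposed = 87/212 = 0.41038; risk in unexposed = 61/324 = 0.18827; RR = 2.17971
OR/RR = 3.00079 / 2.17971 = 1.37669
The outcome is not rare, so the OR lies further from 1 than the RR.

1.377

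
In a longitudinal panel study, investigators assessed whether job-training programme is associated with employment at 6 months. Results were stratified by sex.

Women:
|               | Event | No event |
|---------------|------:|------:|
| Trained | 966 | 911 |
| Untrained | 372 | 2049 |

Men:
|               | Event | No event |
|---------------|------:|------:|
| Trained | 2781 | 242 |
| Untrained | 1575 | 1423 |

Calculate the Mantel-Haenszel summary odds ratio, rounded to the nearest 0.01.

OR_MH = Σ(aᵢdᵢ/nᵢ) / Σ(bᵢcᵢ/nᵢ), where nᵢ is the stratum total.
Stratum 1 (Women): n = 4298; a·d/n = 966·2049/4298 = 460.5244; b·c/n = 911·372/4298 = 78.8488
Stratum 2 (Men): n = 6021; a·d/n = 2781·1423/6021 = 657.2601; b·c/n = 242·1575/6021 = 63.3034
OR_MH = (460.5244 + 657.2601) / (78.8488 + 63.3034) = 1117.7845 / 142.1522 = 7.86329

7.86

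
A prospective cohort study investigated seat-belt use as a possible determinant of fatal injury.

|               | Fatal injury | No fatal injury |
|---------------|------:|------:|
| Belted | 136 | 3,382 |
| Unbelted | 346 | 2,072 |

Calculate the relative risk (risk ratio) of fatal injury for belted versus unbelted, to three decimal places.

Cells: a = 136, b = 3382, c = 346, d = 2072.
Risk in exposed = 136/3518 = 0.03866; risk in unexposed = 346/2418 = 0.14309.
RR = 0.03866 / 0.14309 = 0.27016
The risk is 73% lower among the exposed than among the unexposed.

0.270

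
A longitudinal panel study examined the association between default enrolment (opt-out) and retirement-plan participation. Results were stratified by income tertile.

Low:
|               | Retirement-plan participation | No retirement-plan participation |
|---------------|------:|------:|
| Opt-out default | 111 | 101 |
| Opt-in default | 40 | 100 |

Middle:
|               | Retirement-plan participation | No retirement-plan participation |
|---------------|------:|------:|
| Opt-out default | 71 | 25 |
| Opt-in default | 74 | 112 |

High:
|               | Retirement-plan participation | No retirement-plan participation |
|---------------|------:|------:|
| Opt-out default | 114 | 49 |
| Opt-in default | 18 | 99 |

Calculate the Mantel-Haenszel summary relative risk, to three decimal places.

RR_MH = Σ(aᵢ·n₀ᵢ/nᵢ) / Σ(cᵢ·n₁ᵢ/nᵢ), with n₁ᵢ = aᵢ+bᵢ (exposed), n₀ᵢ = cᵢ+dᵢ (unexposed), nᵢ = n₁ᵢ+n₀ᵢ.
Stratum 1 (Low): n₁ = 212, n₀ = 140, n = 352; a·n₀/n = 111·140/352 = 44.1477; c·n₁/n = 40·212/352 = 24.0909
Stratum 2 (Middle): n₁ = 96, n₀ = 186, n = 282; a·n₀/n = 71·186/282 = 46.8298; c·n₁/n = 74·96/282 = 25.1915
Stratum 3 (High): n₁ = 163, n₀ = 117, n = 280; a·n₀/n = 114·117/280 = 47.6357; c·n₁/n = 18·163/280 = 10.4786
RR_MH = (44.1477 + 46.8298 + 47.6357) / (24.0909 + 25.1915 + 10.4786) = 138.6132 / 59.7610 = 2.31946

2.319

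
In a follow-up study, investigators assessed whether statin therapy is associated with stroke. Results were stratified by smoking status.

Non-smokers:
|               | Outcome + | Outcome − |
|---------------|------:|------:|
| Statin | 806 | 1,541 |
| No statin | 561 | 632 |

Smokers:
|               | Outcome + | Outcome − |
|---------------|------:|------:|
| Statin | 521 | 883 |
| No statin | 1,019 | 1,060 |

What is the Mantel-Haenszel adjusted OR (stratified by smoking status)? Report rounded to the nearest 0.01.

OR_MH = Σ(aᵢdᵢ/nᵢ) / Σ(bᵢcᵢ/nᵢ), where nᵢ is the stratum total.
Stratum 1 (Non-smokers): n = 3540; a·d/n = 806·632/3540 = 143.8960; b·c/n = 1541·561/3540 = 244.2093
Stratum 2 (Smokers): n = 3483; a·d/n = 521·1060/3483 = 158.5587; b·c/n = 883·1019/3483 = 258.3339
OR_MH = (143.8960 + 158.5587) / (244.2093 + 258.3339) = 302.4548 / 502.5432 = 0.60185

0.60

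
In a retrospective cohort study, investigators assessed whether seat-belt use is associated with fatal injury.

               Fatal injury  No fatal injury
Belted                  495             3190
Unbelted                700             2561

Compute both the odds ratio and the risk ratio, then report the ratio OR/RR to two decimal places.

Cells: a = 495, b = 3190, c = 700, d = 2561.
OR = (495·2561)/(3190·700) = 1267695/2233000 = 0.56771
Risk in exposed = 495/3685 = 0.13433; risk in unexposed = 700/3261 = 0.21466; RR = 0.62578
OR/RR = 0.56771 / 0.62578 = 0.90721
The outcome is not rare, so the OR lies further from 1 than the RR.

0.91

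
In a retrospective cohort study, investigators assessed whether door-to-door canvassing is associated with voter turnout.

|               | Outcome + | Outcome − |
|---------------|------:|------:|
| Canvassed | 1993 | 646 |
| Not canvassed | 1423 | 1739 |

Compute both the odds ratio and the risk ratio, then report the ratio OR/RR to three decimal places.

2.247

Cells: a = 1993, b = 646, c = 1423, d = 1739.
OR = (1993·1739)/(646·1423) = 3465827/919258 = 3.77024
Risk in exposed = 1993/2639 = 0.75521; risk in unexposed = 1423/3162 = 0.45003; RR = 1.67813
OR/RR = 3.77024 / 1.67813 = 2.24670
The outcome is not rare, so the OR lies further from 1 than the RR.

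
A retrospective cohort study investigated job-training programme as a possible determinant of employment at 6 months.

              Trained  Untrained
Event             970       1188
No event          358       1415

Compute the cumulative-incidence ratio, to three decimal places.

1.600

Reading the table with exposure as columns: a = 970 (Trained, case), b = 358 (Trained, non-case), c = 1188 (Untrained, case), d = 1415.
Risk in exposed = 970/1328 = 0.73042; risk in unexposed = 1188/2603 = 0.45640.
RR = 0.73042 / 0.45640 = 1.60041
The risk among the exposed is 1.60 times that among the unexposed.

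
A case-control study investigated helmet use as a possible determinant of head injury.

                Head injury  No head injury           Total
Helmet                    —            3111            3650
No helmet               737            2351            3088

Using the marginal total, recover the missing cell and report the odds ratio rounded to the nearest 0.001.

0.553

The missing cell is in the exposed row: 3650 − 3111 = 539.
So a = 539, b = 3111, c = 737, d = 2351.
OR = (a·d)/(b·c) = (539 × 2351) / (3111 × 737) = 1267189 / 2292807 = 0.55268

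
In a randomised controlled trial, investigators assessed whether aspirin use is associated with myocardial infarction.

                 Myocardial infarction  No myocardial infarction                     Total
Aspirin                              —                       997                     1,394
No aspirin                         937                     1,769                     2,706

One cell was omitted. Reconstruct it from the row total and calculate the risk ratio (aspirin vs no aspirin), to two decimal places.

0.82

The missing cell is in the exposed row: 1394 − 997 = 397.
So a = 397, b = 997, c = 937, d = 1769.
RR = [a/(a+b)] / [c/(c+d)] = (397/1394) / (937/2706) = 0.28479/0.34627 = 0.82246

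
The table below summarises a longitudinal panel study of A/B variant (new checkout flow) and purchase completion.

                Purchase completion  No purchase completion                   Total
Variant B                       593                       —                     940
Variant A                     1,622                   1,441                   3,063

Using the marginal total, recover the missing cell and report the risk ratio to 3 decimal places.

The missing cell is in the exposed row: 940 − 593 = 347.
So a = 593, b = 347, c = 1622, d = 1441.
RR = [a/(a+b)] / [c/(c+d)] = (593/940) / (1622/3063) = 0.63085/0.52955 = 1.19131

1.191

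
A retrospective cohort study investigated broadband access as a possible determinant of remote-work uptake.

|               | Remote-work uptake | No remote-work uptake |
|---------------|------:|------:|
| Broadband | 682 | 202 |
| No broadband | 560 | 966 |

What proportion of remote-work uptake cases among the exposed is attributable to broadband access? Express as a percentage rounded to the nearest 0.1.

52.4

Cells: a = 682, b = 202, c = 560, d = 966.
Risk in exposed = 682/884 = 0.77149; risk in unexposed = 560/1526 = 0.36697.
RR = 0.77149/0.36697 = 2.10232
AR% = (RR − 1)/RR × 100 = (2.10232 − 1)/2.10232 × 100 = 52.4335%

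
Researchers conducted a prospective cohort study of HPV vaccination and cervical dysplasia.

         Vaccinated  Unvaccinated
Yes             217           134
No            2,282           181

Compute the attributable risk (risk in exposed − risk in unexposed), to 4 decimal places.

Reading the table with exposure as columns: a = 217 (Vaccinated, case), b = 2282 (Vaccinated, non-case), c = 134 (Unvaccinated, case), d = 181.
Risk in exposed = 217/2499 = 0.086835; risk in unexposed = 134/315 = 0.425397.
Risk difference = 0.086835 − 0.425397 = -0.338562

-0.3386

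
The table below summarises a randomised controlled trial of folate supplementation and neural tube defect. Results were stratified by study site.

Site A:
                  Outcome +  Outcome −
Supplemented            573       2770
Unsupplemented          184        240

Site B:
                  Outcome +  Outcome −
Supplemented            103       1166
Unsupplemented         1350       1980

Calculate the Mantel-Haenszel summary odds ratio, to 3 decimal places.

OR_MH = Σ(aᵢdᵢ/nᵢ) / Σ(bᵢcᵢ/nᵢ), where nᵢ is the stratum total.
Stratum 1 (Site A): n = 3767; a·d/n = 573·240/3767 = 36.5065; b·c/n = 2770·184/3767 = 135.3013
Stratum 2 (Site B): n = 4599; a·d/n = 103·1980/4599 = 44.3444; b·c/n = 1166·1350/4599 = 342.2701
OR_MH = (36.5065 + 44.3444) / (135.3013 + 342.2701) = 80.8509 / 477.5714 = 0.16930

0.169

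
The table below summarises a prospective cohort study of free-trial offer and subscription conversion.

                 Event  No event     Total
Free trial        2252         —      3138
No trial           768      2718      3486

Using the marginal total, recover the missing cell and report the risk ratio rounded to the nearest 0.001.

3.257

The missing cell is in the exposed row: 3138 − 2252 = 886.
So a = 2252, b = 886, c = 768, d = 2718.
RR = [a/(a+b)] / [c/(c+d)] = (2252/3138) / (768/3486) = 0.71765/0.22031 = 3.25748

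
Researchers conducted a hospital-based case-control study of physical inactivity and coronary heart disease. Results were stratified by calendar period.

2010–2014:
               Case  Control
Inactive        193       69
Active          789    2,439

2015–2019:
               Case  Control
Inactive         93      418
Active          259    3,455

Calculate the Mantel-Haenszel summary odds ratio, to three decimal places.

OR_MH = Σ(aᵢdᵢ/nᵢ) / Σ(bᵢcᵢ/nᵢ), where nᵢ is the stratum total.
Stratum 1 (2010–2014): n = 3490; a·d/n = 193·2439/3490 = 134.8788; b·c/n = 69·789/3490 = 15.5991
Stratum 2 (2015–2019): n = 4225; a·d/n = 93·3455/4225 = 76.0509; b·c/n = 418·259/4225 = 25.6241
OR_MH = (134.8788 + 76.0509) / (15.5991 + 25.6241) = 210.9297 / 41.2233 = 5.11676

5.117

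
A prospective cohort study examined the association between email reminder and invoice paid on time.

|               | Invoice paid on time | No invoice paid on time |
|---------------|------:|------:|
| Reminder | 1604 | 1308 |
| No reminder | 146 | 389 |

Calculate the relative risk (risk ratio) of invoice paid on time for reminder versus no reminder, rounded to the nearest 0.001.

2.018

Cells: a = 1604, b = 1308, c = 146, d = 389.
Risk in exposed = 1604/2912 = 0.55082; risk in unexposed = 146/535 = 0.27290.
RR = 0.55082 / 0.27290 = 2.01843
The risk among the exposed is 2.02 times that among the unexposed.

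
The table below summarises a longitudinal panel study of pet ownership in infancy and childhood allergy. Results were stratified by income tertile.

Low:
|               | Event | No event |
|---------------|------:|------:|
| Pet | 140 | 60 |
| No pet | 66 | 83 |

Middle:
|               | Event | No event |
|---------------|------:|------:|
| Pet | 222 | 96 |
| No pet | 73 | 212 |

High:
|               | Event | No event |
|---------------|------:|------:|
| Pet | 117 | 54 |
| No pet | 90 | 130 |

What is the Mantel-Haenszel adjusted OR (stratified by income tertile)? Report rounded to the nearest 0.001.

4.244

OR_MH = Σ(aᵢdᵢ/nᵢ) / Σ(bᵢcᵢ/nᵢ), where nᵢ is the stratum total.
Stratum 1 (Low): n = 349; a·d/n = 140·83/349 = 33.2951; b·c/n = 60·66/349 = 11.3467
Stratum 2 (Middle): n = 603; a·d/n = 222·212/603 = 78.0498; b·c/n = 96·73/603 = 11.6219
Stratum 3 (High): n = 391; a·d/n = 117·130/391 = 38.9003; b·c/n = 54·90/391 = 12.4297
OR_MH = (33.2951 + 78.0498 + 38.9003) / (11.3467 + 11.6219 + 12.4297) = 150.2451 / 35.3983 = 4.24442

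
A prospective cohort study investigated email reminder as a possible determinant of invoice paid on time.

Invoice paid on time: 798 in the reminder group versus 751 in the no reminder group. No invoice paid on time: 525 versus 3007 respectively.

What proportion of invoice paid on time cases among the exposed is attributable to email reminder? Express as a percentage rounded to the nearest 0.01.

66.87

From the description: a = 798, b = 525, c = 751, d = 3007.
Risk in exposed = 798/1323 = 0.60317; risk in unexposed = 751/3758 = 0.19984.
RR = 0.60317/0.19984 = 3.01828
AR% = (RR − 1)/RR × 100 = (3.01828 − 1)/3.01828 × 100 = 66.8686%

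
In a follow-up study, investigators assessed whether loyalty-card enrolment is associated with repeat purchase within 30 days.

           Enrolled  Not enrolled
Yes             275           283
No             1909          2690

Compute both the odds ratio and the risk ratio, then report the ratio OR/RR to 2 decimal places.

1.04

Reading the table with exposure as columns: a = 275 (Enrolled, case), b = 1909 (Enrolled, non-case), c = 283 (Not enrolled, case), d = 2690.
OR = (275·2690)/(1909·283) = 739750/540247 = 1.36928
Risk in exposed = 275/2184 = 0.12592; risk in unexposed = 283/2973 = 0.09519; RR = 1.32278
OR/RR = 1.36928 / 1.32278 = 1.03515
The outcome is not rare, so the OR lies further from 1 than the RR.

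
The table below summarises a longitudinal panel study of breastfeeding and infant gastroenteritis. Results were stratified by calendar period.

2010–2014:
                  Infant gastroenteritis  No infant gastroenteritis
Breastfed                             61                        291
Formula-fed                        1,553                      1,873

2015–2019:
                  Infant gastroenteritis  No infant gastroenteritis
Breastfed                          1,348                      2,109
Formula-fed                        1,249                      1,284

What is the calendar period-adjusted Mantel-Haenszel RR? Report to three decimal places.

RR_MH = Σ(aᵢ·n₀ᵢ/nᵢ) / Σ(cᵢ·n₁ᵢ/nᵢ), with n₁ᵢ = aᵢ+bᵢ (exposed), n₀ᵢ = cᵢ+dᵢ (unexposed), nᵢ = n₁ᵢ+n₀ᵢ.
Stratum 1 (2010–2014): n₁ = 352, n₀ = 3426, n = 3778; a·n₀/n = 61·3426/3778 = 55.3166; c·n₁/n = 1553·352/3778 = 144.6945
Stratum 2 (2015–2019): n₁ = 3457, n₀ = 2533, n = 5990; a·n₀/n = 1348·2533/5990 = 570.0307; c·n₁/n = 1249·3457/5990 = 720.8336
RR_MH = (55.3166 + 570.0307) / (144.6945 + 720.8336) = 625.3473 / 865.5281 = 0.72250

0.723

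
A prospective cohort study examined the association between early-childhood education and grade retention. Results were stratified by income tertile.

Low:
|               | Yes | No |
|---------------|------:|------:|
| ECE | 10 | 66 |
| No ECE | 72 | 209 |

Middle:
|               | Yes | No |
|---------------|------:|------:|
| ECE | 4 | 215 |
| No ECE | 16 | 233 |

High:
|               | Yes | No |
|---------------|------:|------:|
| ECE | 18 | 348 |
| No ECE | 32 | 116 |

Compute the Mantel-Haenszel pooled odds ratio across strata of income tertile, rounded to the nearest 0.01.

0.28

OR_MH = Σ(aᵢdᵢ/nᵢ) / Σ(bᵢcᵢ/nᵢ), where nᵢ is the stratum total.
Stratum 1 (Low): n = 357; a·d/n = 10·209/357 = 5.8543; b·c/n = 66·72/357 = 13.3109
Stratum 2 (Middle): n = 468; a·d/n = 4·233/468 = 1.9915; b·c/n = 215·16/468 = 7.3504
Stratum 3 (High): n = 514; a·d/n = 18·116/514 = 4.0623; b·c/n = 348·32/514 = 21.6654
OR_MH = (5.8543 + 1.9915 + 4.0623) / (13.3109 + 7.3504 + 21.6654) = 11.9081 / 42.3267 = 0.28134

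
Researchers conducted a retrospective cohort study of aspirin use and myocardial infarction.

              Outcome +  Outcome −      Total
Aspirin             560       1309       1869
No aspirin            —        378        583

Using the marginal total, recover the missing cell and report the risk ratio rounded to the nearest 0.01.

The missing cell is in the unexposed row: 583 − 378 = 205.
So a = 560, b = 1309, c = 205, d = 378.
RR = [a/(a+b)] / [c/(c+d)] = (560/1869) / (205/583) = 0.29963/0.35163 = 0.85211

0.85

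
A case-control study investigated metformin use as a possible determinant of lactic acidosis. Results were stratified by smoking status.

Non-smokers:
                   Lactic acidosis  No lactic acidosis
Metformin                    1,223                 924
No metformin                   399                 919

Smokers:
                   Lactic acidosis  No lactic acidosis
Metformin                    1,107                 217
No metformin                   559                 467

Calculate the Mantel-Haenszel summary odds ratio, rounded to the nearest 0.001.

OR_MH = Σ(aᵢdᵢ/nᵢ) / Σ(bᵢcᵢ/nᵢ), where nᵢ is the stratum total.
Stratum 1 (Non-smokers): n = 3465; a·d/n = 1223·919/3465 = 324.3685; b·c/n = 924·399/3465 = 106.4000
Stratum 2 (Smokers): n = 2350; a·d/n = 1107·467/2350 = 219.9868; b·c/n = 217·559/2350 = 51.6183
OR_MH = (324.3685 + 219.9868) / (106.4000 + 51.6183) = 544.3554 / 158.0183 = 3.44489

3.445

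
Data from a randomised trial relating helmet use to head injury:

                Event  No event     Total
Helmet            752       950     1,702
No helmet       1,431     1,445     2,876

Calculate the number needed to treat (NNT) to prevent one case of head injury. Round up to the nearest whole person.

Risk in treated group = 752/1702 = 0.44183; risk in control = 1431/2876 = 0.49757.
Absolute risk reduction = 0.49757 − 0.44183 = 0.05573
NNT = 1 / ARR = 1 / 0.05573 = 17.943 → round up → 18

18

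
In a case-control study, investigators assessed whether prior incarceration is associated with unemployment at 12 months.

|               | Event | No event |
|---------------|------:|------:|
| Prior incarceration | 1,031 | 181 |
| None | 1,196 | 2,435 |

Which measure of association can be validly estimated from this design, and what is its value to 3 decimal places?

Cells: a = 1031, b = 181, c = 1196, d = 2435.
This is a case-control study: participants were sampled on outcome status, so risks in the source population cannot be estimated directly — relative risk is not valid here. The odds ratio is the appropriate measure.
OR = (a·d)/(b·c) = (1031 × 2435) / (181 × 1196) = 2510485 / 216476 = 11.59706

11.597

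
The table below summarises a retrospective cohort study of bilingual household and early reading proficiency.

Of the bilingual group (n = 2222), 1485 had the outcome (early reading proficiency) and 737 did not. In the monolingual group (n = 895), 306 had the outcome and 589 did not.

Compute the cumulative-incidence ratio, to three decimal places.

1.955

From the description: a = 1485, b = 737, c = 306, d = 589.
Risk in exposed = 1485/2222 = 0.66832; risk in unexposed = 306/895 = 0.34190.
RR = 0.66832 / 0.34190 = 1.95472
The risk among the exposed is 1.95 times that among the unexposed.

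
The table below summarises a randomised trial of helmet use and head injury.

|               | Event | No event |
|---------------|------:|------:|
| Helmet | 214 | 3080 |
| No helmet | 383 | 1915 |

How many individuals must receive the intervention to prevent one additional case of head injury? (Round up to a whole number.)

10

Risk in treated group = 214/3294 = 0.06497; risk in control = 383/2298 = 0.16667.
Absolute risk reduction = 0.16667 − 0.06497 = 0.10170
NNT = 1 / ARR = 1 / 0.10170 = 9.833 → round up → 10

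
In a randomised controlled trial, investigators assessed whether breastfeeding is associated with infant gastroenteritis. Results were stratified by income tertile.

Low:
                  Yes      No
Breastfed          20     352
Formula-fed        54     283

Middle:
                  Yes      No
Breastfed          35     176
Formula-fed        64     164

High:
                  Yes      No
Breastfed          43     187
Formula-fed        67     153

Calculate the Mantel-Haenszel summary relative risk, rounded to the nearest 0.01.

RR_MH = Σ(aᵢ·n₀ᵢ/nᵢ) / Σ(cᵢ·n₁ᵢ/nᵢ), with n₁ᵢ = aᵢ+bᵢ (exposed), n₀ᵢ = cᵢ+dᵢ (unexposed), nᵢ = n₁ᵢ+n₀ᵢ.
Stratum 1 (Low): n₁ = 372, n₀ = 337, n = 709; a·n₀/n = 20·337/709 = 9.5063; c·n₁/n = 54·372/709 = 28.3329
Stratum 2 (Middle): n₁ = 211, n₀ = 228, n = 439; a·n₀/n = 35·228/439 = 18.1777; c·n₁/n = 64·211/439 = 30.7608
Stratum 3 (High): n₁ = 230, n₀ = 220, n = 450; a·n₀/n = 43·220/450 = 21.0222; c·n₁/n = 67·230/450 = 34.2444
RR_MH = (9.5063 + 18.1777 + 21.0222) / (28.3329 + 30.7608 + 34.2444) = 48.7062 / 93.3381 = 0.52183

0.52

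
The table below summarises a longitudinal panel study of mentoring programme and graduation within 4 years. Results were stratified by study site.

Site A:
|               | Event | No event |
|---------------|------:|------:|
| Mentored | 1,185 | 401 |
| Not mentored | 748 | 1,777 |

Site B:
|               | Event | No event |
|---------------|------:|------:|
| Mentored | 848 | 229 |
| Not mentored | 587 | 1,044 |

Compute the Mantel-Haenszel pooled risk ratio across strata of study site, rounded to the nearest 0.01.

2.37

RR_MH = Σ(aᵢ·n₀ᵢ/nᵢ) / Σ(cᵢ·n₁ᵢ/nᵢ), with n₁ᵢ = aᵢ+bᵢ (exposed), n₀ᵢ = cᵢ+dᵢ (unexposed), nᵢ = n₁ᵢ+n₀ᵢ.
Stratum 1 (Site A): n₁ = 1586, n₀ = 2525, n = 4111; a·n₀/n = 1185·2525/4111 = 727.8339; c·n₁/n = 748·1586/4111 = 288.5741
Stratum 2 (Site B): n₁ = 1077, n₀ = 1631, n = 2708; a·n₀/n = 848·1631/2708 = 510.7415; c·n₁/n = 587·1077/2708 = 233.4561
RR_MH = (727.8339 + 510.7415) / (288.5741 + 233.4561) = 1238.5754 / 522.0301 = 2.37261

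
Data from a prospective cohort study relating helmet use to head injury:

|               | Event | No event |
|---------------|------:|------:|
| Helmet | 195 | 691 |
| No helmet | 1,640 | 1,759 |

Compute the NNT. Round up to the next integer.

Risk in treated group = 195/886 = 0.22009; risk in control = 1640/3399 = 0.48249.
Absolute risk reduction = 0.48249 − 0.22009 = 0.26240
NNT = 1 / ARR = 1 / 0.26240 = 3.811 → round up → 4

4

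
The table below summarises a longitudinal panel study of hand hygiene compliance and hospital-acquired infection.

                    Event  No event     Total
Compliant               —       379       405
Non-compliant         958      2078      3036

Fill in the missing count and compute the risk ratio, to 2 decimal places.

The missing cell is in the exposed row: 405 − 379 = 26.
So a = 26, b = 379, c = 958, d = 2078.
RR = [a/(a+b)] / [c/(c+d)] = (26/405) / (958/3036) = 0.06420/0.31555 = 0.20345

0.20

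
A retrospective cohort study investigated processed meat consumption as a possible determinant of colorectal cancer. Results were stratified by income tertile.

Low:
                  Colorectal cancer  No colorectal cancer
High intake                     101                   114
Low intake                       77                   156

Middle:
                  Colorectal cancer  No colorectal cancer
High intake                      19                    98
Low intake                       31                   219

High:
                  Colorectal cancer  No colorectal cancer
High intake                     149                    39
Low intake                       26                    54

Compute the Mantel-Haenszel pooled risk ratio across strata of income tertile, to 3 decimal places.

RR_MH = Σ(aᵢ·n₀ᵢ/nᵢ) / Σ(cᵢ·n₁ᵢ/nᵢ), with n₁ᵢ = aᵢ+bᵢ (exposed), n₀ᵢ = cᵢ+dᵢ (unexposed), nᵢ = n₁ᵢ+n₀ᵢ.
Stratum 1 (Low): n₁ = 215, n₀ = 233, n = 448; a·n₀/n = 101·233/448 = 52.5290; c·n₁/n = 77·215/448 = 36.9531
Stratum 2 (Middle): n₁ = 117, n₀ = 250, n = 367; a·n₀/n = 19·250/367 = 12.9428; c·n₁/n = 31·117/367 = 9.8828
Stratum 3 (High): n₁ = 188, n₀ = 80, n = 268; a·n₀/n = 149·80/268 = 44.4776; c·n₁/n = 26·188/268 = 18.2388
RR_MH = (52.5290 + 12.9428 + 44.4776) / (36.9531 + 9.8828 + 18.2388) = 109.9494 / 65.0748 = 1.68959

1.690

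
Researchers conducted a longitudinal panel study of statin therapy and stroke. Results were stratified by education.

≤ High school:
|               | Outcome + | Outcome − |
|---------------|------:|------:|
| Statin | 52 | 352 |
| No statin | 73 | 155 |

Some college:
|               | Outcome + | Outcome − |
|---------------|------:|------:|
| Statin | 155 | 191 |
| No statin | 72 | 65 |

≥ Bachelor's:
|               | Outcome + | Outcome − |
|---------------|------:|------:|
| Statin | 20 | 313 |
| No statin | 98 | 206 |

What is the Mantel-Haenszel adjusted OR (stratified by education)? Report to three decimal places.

0.342

OR_MH = Σ(aᵢdᵢ/nᵢ) / Σ(bᵢcᵢ/nᵢ), where nᵢ is the stratum total.
Stratum 1 (≤ High school): n = 632; a·d/n = 52·155/632 = 12.7532; b·c/n = 352·73/632 = 40.6582
Stratum 2 (Some college): n = 483; a·d/n = 155·65/483 = 20.8592; b·c/n = 191·72/483 = 28.4720
Stratum 3 (≥ Bachelor's): n = 637; a·d/n = 20·206/637 = 6.4678; b·c/n = 313·98/637 = 48.1538
OR_MH = (12.7532 + 20.8592 + 6.4678) / (40.6582 + 28.4720 + 48.1538) = 40.0802 / 117.2841 = 0.34174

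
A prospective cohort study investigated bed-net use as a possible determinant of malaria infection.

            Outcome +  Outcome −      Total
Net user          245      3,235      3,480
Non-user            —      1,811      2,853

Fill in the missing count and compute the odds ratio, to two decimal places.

The missing cell is in the unexposed row: 2853 − 1811 = 1042.
So a = 245, b = 3235, c = 1042, d = 1811.
OR = (a·d)/(b·c) = (245 × 1811) / (3235 × 1042) = 443695 / 3370870 = 0.13163

0.13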